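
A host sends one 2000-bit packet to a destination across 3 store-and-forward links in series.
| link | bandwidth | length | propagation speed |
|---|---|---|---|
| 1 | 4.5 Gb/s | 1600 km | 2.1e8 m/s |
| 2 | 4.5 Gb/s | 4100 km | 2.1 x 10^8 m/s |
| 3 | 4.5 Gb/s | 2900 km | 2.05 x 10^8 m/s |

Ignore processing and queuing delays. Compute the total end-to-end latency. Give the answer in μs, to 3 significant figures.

41300 μs

Transmission delay per hop = L/R = 2000/4500000000 = 0.444444 μs; 3 hops → 1.33333 μs.
Propagation delays (d/s per hop): 7619.05, 19523.8, 14146.3 μs; sum = 41289.2 μs.
End-to-end = 41300 μs.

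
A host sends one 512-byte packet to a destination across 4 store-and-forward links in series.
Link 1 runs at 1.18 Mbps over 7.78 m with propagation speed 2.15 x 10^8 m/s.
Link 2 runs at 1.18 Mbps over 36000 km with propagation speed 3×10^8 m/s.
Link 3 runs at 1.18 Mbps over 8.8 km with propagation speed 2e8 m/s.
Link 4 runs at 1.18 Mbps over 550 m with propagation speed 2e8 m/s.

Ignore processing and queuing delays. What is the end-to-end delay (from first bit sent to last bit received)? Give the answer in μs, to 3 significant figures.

134000 μs

L = 512 × 8 = 4096 bits.
Transmission delay per hop = L/R = 4096/1180000 = 3471.19 μs; 4 hops → 13884.7 μs.
Propagation delays (d/s per hop): 0.036186, 120000, 44, 2.75 μs; sum = 120047 μs.
End-to-end = 134000 μs.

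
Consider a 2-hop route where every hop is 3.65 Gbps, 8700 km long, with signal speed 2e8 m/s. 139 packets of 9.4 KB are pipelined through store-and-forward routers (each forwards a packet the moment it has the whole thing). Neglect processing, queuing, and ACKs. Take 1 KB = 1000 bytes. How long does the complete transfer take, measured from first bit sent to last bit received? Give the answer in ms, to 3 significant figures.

89.9 ms

Per-hop transmission t_tx = L/R = 75200/3650000000 = 0.0206027 ms.
Per-hop propagation t_prop = 8700000/200000000 = 43.5 ms.
Pipeline fill: first packet needs 2·t_tx to clear all hops; remaining 138 packets each add one t_tx.
Total = (2+139-1)·t_tx + 2·t_prop = 140·0.0206027 + 2·43.5 = 89.9 ms.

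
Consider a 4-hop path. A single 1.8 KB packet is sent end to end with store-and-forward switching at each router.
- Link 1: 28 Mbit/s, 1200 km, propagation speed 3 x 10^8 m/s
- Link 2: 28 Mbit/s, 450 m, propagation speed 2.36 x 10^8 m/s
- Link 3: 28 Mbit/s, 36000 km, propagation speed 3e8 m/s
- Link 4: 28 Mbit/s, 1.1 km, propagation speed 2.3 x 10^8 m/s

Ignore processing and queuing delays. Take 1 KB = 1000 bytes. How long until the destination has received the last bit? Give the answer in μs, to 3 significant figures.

L = 14400 bits.
Transmission delay per hop = L/R = 14400/28000000 = 514.286 μs; 4 hops → 2057.14 μs.
Propagation delays (d/s per hop): 4000, 1.90678, 120000, 4.78261 μs; sum = 124007 μs.
End-to-end = 126000 μs.

126000 μs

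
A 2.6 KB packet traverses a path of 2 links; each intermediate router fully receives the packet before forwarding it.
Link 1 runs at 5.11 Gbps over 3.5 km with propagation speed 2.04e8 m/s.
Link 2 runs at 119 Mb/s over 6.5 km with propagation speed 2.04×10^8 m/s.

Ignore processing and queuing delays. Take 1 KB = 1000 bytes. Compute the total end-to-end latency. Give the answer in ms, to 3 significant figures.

L = 20800 bits.
Transmission delays (L/R per hop): 0.00407045, 0.17479 ms; sum = 0.17886 ms.
Propagation delays (d/s per hop): 0.0171569, 0.0318627 ms; sum = 0.0490196 ms.
End-to-end = 0.228 ms.

0.228 ms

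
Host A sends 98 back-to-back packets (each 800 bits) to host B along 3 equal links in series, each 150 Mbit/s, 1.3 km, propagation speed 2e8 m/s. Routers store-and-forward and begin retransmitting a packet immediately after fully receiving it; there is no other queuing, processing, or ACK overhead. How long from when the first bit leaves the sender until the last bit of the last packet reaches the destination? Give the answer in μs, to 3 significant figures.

Per-hop transmission t_tx = L/R = 800/150000000 = 5.33333 μs.
Per-hop propagation t_prop = 1300/200000000 = 6.5 μs.
Pipeline fill: first packet needs 3·t_tx to clear all hops; remaining 97 packets each add one t_tx.
Total = (3+98-1)·t_tx + 3·t_prop = 100·5.33333 + 3·6.5 = 553 μs.

553 μs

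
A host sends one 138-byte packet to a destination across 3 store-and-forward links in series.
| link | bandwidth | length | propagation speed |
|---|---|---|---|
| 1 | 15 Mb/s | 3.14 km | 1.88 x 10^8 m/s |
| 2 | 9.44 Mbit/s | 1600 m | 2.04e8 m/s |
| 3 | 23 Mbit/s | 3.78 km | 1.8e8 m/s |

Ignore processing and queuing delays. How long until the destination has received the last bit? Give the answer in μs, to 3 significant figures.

284 μs

L = 138 × 8 = 1104 bits.
Transmission delays (L/R per hop): 73.6, 116.949, 48 μs; sum = 238.549 μs.
Propagation delays (d/s per hop): 16.7021, 7.84314, 21 μs; sum = 45.5453 μs.
End-to-end = 284 μs.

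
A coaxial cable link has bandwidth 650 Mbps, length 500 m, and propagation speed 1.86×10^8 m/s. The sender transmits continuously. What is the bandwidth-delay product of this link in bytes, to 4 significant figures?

Propagation delay = 500 / 186000000 = 2.68817e-06 s.
BDP = R × t_prop = 650000000 × 2.68817e-06 = 1747.31 bits.
In bytes: 1747.31/8 = 218.4 bytes.

218.4 bytes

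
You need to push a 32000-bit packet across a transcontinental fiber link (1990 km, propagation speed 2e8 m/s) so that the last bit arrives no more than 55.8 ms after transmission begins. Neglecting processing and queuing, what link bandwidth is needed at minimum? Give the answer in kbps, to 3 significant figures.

698 kbps

Propagation delay = 1990000 / 200000000 = 9.95 ms.
Transmission budget = 55.8 − 9.95 = 45.85 ms.
R ≥ L / t_tx = 32000 bits / 0.04585 s = 698 kbps.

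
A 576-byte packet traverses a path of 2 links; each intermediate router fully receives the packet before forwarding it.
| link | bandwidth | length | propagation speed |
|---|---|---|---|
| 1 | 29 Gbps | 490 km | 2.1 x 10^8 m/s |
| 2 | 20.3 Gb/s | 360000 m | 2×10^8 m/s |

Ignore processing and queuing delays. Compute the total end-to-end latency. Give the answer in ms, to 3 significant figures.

4.13 ms

L = 576 × 8 = 4608 bits.
Transmission delays (L/R per hop): 0.000158897, 0.000226995 ms; sum = 0.000385892 ms.
Propagation delays (d/s per hop): 2.33333, 1.8 ms; sum = 4.13333 ms.
End-to-end = 4.13 ms.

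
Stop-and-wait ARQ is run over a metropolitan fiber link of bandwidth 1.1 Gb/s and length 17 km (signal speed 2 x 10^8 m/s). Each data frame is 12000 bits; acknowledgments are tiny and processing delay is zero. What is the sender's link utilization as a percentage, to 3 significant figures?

6.03 %

t_tx = L/R = 12000/1100000000 = 1.09091e-05 s.
t_prop = 17000/200000000 = 8.5e-05 s; RTT = 0.00017 s.
Cycle = t_tx + RTT = 0.000180909 s.
Utilization = t_tx / cycle = 1.09091e-05/0.000180909 = 6.03 %.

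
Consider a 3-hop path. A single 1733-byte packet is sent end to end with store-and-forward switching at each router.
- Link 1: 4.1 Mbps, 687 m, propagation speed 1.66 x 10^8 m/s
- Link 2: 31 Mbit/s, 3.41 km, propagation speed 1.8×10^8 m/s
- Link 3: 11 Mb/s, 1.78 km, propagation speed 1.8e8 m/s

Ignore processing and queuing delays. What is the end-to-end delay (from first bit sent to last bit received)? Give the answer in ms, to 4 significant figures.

5.122 ms

L = 1733 × 8 = 13864 bits.
Transmission delays (L/R per hop): 3.38146, 0.447226, 1.26036 ms; sum = 5.08905 ms.
Propagation delays (d/s per hop): 0.00413855, 0.0189444, 0.00988889 ms; sum = 0.0329719 ms.
End-to-end = 5.122 ms.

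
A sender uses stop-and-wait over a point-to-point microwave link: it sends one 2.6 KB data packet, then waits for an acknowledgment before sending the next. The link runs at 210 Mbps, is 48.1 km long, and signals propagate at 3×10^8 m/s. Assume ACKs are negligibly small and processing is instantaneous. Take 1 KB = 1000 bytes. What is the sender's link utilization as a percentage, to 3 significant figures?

t_tx = L/R = 20800/210000000 = 9.90476e-05 s.
t_prop = 48100/300000000 = 0.000160333 s; RTT = 0.000320667 s.
Cycle = t_tx + RTT = 0.000419714 s.
Utilization = t_tx / cycle = 9.90476e-05/0.000419714 = 23.6 %.

23.6 %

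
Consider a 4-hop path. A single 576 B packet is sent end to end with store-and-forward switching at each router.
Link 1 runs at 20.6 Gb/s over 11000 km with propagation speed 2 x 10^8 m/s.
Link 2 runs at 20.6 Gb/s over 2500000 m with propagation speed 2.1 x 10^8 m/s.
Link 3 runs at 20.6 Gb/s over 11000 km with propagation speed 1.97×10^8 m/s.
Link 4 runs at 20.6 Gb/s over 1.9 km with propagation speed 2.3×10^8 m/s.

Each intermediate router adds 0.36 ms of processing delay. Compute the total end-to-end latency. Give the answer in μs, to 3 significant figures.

L = 576 × 8 = 4608 bits.
Transmission delay per hop = L/R = 4608/20600000000 = 0.223689 μs; 4 hops → 0.894757 μs.
Propagation delays (d/s per hop): 55000, 11904.8, 55837.6, 8.26087 μs; sum = 122751 μs.
Processing at 3 router(s): 3 × 0.36 ms = 1080 μs.
End-to-end = 124000 μs.

124000 μs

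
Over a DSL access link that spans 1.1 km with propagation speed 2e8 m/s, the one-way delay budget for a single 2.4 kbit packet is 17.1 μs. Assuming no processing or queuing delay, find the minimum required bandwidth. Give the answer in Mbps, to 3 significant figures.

Propagation delay = 1100 / 200000000 = 5.5 μs.
Transmission budget = 17.1 − 5.5 = 11.6 μs.
R ≥ L / t_tx = 2400 bits / 1.16e-05 s = 207 Mbps.

207 Mbps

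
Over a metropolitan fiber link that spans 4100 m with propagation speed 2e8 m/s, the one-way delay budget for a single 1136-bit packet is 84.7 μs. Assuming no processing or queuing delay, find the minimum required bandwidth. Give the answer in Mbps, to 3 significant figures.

Propagation delay = 4100 / 200000000 = 20.5 μs.
Transmission budget = 84.7 − 20.5 = 64.2 μs.
R ≥ L / t_tx = 1136 bits / 6.42e-05 s = 17.7 Mbps.

17.7 Mbps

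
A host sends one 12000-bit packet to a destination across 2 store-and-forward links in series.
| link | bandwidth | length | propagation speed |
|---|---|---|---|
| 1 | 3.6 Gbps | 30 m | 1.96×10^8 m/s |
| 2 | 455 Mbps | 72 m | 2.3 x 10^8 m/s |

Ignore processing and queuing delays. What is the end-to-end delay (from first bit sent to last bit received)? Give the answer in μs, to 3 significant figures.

Transmission delays (L/R per hop): 3.33333, 26.3736 μs; sum = 29.707 μs.
Propagation delays (d/s per hop): 0.153061, 0.313043 μs; sum = 0.466105 μs.
End-to-end = 30.2 μs.

30.2 μs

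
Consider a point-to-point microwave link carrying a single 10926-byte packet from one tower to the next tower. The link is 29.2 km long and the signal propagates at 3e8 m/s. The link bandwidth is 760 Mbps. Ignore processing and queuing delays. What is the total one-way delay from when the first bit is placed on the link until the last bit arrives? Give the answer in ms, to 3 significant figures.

0.212 ms

L = 10926 × 8 = 87408 bits.
Transmission delay = L/R = 87408 / 760000000 = 0.115011 ms.
Propagation delay = d/s = 29200 m / 300000000 m/s = 0.0973333 ms.
Total = 0.212 ms.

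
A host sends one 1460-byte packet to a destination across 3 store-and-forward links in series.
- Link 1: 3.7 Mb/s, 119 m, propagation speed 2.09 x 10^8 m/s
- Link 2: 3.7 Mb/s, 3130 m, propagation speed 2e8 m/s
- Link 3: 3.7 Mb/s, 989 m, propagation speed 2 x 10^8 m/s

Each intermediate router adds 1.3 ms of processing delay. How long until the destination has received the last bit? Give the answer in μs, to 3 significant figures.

12100 μs

L = 1460 × 8 = 11680 bits.
Transmission delay per hop = L/R = 11680/3700000 = 3156.76 μs; 3 hops → 9470.27 μs.
Propagation delays (d/s per hop): 0.569378, 15.65, 4.945 μs; sum = 21.1644 μs.
Processing at 2 router(s): 2 × 1.3 ms = 2600 μs.
End-to-end = 12100 μs.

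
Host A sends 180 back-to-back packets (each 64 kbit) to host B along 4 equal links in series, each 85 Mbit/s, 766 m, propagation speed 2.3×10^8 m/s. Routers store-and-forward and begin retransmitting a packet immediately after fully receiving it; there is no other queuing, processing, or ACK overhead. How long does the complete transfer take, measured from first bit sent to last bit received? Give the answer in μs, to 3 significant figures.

Per-hop transmission t_tx = L/R = 64000/85000000 = 752.941 μs.
Per-hop propagation t_prop = 766/2.3e+08 = 3.33043 μs.
Pipeline fill: first packet needs 4·t_tx to clear all hops; remaining 179 packets each add one t_tx.
Total = (4+180-1)·t_tx + 4·t_prop = 183·752.941 + 4·3.33043 = 138000 μs.

138000 μs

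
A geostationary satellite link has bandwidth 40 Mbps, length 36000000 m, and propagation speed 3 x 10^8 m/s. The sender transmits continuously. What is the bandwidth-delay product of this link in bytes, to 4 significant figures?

600000 bytes

Propagation delay = 36000000 / 300000000 = 0.12 s.
BDP = R × t_prop = 40000000 × 0.12 = 4800000 bits.
In bytes: 4800000/8 = 600000 bytes.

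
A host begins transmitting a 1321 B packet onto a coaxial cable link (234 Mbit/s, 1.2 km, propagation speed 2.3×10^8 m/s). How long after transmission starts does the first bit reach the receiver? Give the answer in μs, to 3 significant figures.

First bit experiences only propagation delay: d/s = 1200/2.3e+08 = 5.22 μs.

5.22 μs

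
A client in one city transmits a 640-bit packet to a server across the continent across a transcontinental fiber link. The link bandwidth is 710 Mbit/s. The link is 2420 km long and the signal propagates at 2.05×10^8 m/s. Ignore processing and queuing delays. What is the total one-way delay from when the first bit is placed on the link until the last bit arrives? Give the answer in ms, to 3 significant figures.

11.8 ms

Transmission delay = L/R = 640 / 710000000 = 0.000901408 ms.
Propagation delay = d/s = 2420000 m / 2.05e+08 m/s = 11.8049 ms.
Total = 11.8 ms.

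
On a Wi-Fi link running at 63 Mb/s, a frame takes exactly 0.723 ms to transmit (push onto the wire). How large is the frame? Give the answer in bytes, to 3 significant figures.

5690 bytes

L = R × t_tx = 63000000 b/s × 0.000723 s = 45549 bits.
In bytes: 45549 / 8 = 5690 bytes.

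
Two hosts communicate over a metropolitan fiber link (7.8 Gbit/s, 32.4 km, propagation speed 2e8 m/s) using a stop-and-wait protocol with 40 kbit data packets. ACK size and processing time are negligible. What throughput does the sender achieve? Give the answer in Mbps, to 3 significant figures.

122 Mbps

t_tx = L/R = 40000/7800000000 = 5.12821e-06 s.
t_prop = 32400/200000000 = 0.000162 s; RTT = 0.000324 s.
Cycle = t_tx + RTT = 0.000329128 s.
Throughput = L / cycle = 40000 / 0.000329128 = 122 Mbps.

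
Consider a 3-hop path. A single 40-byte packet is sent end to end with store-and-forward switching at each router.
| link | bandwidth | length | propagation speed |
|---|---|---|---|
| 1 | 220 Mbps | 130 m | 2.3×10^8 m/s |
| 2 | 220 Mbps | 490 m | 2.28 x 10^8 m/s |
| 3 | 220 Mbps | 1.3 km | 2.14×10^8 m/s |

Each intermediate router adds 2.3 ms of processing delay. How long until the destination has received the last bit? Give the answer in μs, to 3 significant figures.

4610 μs

L = 40 × 8 = 320 bits.
Transmission delay per hop = L/R = 320/220000000 = 1.45455 μs; 3 hops → 4.36364 μs.
Propagation delays (d/s per hop): 0.565217, 2.14912, 6.07477 μs; sum = 8.78911 μs.
Processing at 2 router(s): 2 × 2.3 ms = 4600 μs.
End-to-end = 4610 μs.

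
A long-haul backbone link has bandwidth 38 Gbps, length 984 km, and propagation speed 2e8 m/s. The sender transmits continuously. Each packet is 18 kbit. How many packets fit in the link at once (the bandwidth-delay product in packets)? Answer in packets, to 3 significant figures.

Propagation delay = 984000 / 200000000 = 0.00492 s.
BDP = R × t_prop = 38000000000 × 0.00492 = 186960000 bits.
In packets of 18000 bits: 10400 packets.

10400 packets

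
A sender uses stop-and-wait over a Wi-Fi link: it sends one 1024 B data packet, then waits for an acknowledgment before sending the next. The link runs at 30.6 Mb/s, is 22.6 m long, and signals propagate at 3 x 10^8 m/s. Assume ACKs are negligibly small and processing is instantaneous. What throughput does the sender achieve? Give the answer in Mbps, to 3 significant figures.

30.6 Mbps

t_tx = L/R = 8192/30600000 = 0.000267712 s.
t_prop = 22.6/300000000 = 7.53333e-08 s; RTT = 1.50667e-07 s.
Cycle = t_tx + RTT = 0.000267863 s.
Throughput = L / cycle = 8192 / 0.000267863 = 30.6 Mbps.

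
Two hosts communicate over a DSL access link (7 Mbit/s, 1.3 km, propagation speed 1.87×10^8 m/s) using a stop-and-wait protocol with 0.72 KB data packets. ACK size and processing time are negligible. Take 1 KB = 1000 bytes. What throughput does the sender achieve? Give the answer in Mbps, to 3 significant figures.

6.88 Mbps

t_tx = L/R = 5760/7000000 = 0.000822857 s.
t_prop = 1300/187000000 = 6.95187e-06 s; RTT = 1.39037e-05 s.
Cycle = t_tx + RTT = 0.000836761 s.
Throughput = L / cycle = 5760 / 0.000836761 = 6.88 Mbps.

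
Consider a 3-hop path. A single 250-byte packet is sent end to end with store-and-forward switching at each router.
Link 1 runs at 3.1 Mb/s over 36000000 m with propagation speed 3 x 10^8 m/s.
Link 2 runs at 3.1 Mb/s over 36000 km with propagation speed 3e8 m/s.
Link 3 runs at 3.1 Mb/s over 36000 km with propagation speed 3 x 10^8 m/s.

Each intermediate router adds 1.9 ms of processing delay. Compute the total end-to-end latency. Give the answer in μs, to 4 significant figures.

L = 250 × 8 = 2000 bits.
Transmission delay per hop = L/R = 2000/3100000 = 645.161 μs; 3 hops → 1935.48 μs.
Propagation delays (d/s per hop): 120000, 120000, 120000 μs; sum = 360000 μs.
Processing at 2 router(s): 2 × 1.9 ms = 3800 μs.
End-to-end = 365700 μs.

365700 μs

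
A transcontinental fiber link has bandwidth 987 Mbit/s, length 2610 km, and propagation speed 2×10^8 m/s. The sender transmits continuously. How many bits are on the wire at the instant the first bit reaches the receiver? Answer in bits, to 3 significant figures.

Propagation delay = 2610000 / 200000000 = 0.01305 s.
BDP = R × t_prop = 987000000 × 0.01305 = 12880400 bits.

12900000 bits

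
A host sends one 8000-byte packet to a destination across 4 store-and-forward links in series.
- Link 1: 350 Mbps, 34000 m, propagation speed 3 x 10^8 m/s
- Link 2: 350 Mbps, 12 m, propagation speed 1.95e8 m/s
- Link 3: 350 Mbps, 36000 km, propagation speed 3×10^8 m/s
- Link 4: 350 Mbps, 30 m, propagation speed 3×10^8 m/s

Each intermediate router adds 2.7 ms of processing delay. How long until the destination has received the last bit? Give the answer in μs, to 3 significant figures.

129000 μs

L = 8000 × 8 = 64000 bits.
Transmission delay per hop = L/R = 64000/350000000 = 182.857 μs; 4 hops → 731.429 μs.
Propagation delays (d/s per hop): 113.333, 0.0615385, 120000, 0.1 μs; sum = 120113 μs.
Processing at 3 router(s): 3 × 2.7 ms = 8100 μs.
End-to-end = 129000 μs.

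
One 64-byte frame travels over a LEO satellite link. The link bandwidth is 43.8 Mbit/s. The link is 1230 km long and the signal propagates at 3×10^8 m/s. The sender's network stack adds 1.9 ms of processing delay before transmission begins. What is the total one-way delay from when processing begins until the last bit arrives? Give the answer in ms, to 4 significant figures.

L = 64 × 8 = 512 bits.
Transmission delay = L/R = 512 / 43800000 = 0.0116895 ms.
Propagation delay = d/s = 1230000 m / 300000000 m/s = 4.1 ms.
Plus processing delay 1.9 ms = 1.9 ms.
Total = 6.012 ms.

6.012 ms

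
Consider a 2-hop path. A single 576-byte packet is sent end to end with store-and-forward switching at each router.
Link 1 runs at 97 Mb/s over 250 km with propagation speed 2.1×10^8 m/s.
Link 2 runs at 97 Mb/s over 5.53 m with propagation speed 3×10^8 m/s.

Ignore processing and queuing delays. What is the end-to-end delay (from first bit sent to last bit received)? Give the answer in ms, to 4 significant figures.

1.286 ms

L = 576 × 8 = 4608 bits.
Transmission delay per hop = L/R = 4608/97000000 = 0.0475052 ms; 2 hops → 0.0950103 ms.
Propagation delays (d/s per hop): 1.19048, 1.84333e-05 ms; sum = 1.19049 ms.
End-to-end = 1.286 ms.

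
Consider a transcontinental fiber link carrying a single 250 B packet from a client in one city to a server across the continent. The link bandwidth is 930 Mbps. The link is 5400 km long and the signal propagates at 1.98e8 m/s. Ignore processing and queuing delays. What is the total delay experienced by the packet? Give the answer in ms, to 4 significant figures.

27.27 ms

L = 250 × 8 = 2000 bits.
Transmission delay = L/R = 2000 / 930000000 = 0.00215054 ms.
Propagation delay = d/s = 5400000 m / 198000000 m/s = 27.2727 ms.
Total = 27.27 ms.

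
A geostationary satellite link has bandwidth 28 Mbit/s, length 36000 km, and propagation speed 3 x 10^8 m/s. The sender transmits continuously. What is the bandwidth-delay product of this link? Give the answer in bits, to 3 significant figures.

Propagation delay = 36000000 / 300000000 = 0.12 s.
BDP = R × t_prop = 28000000 × 0.12 = 3360000 bits.

3360000 bits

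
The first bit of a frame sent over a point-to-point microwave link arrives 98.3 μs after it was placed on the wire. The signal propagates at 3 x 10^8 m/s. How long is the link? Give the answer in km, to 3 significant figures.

d = s × t_prop = 300000000 × 9.83e-05 = 29.5 km.

29.5 km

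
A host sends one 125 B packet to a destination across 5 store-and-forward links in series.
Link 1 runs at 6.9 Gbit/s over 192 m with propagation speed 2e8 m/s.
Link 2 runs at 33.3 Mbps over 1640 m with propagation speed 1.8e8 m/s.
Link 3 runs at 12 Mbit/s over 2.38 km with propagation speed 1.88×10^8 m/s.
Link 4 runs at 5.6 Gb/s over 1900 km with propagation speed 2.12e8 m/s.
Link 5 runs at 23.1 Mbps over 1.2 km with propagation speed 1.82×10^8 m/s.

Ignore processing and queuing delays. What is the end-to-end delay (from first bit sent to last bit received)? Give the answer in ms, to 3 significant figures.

9.15 ms

L = 125 × 8 = 1000 bits.
Transmission delays (L/R per hop): 0.000144928, 0.03003, 0.0833333, 0.000178571, 0.04329 ms; sum = 0.156977 ms.
Propagation delays (d/s per hop): 0.00096, 0.00911111, 0.0126596, 8.96226, 0.00659341 ms; sum = 8.99159 ms.
End-to-end = 9.15 ms.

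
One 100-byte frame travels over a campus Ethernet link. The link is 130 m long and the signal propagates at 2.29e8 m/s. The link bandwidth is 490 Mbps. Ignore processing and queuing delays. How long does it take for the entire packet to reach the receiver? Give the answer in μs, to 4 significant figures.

L = 100 × 8 = 800 bits.
Transmission delay = L/R = 800 / 490000000 = 1.63265 μs.
Propagation delay = d/s = 130 m / 229000000 m/s = 0.567686 μs.
Total = 2.200 μs.

2.200 μs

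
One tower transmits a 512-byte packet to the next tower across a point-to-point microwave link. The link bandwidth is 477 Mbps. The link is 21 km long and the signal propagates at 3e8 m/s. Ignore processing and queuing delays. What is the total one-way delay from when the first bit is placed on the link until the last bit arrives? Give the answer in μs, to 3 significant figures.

78.6 μs

L = 512 × 8 = 4096 bits.
Transmission delay = L/R = 4096 / 477000000 = 8.587 μs.
Propagation delay = d/s = 21000 m / 300000000 m/s = 70 μs.
Total = 78.6 μs.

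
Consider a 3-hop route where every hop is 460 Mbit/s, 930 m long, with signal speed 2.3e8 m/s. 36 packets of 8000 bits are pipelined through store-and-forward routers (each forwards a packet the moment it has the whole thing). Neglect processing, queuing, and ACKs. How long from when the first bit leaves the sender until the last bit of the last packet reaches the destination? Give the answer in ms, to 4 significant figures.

0.6730 ms

Per-hop transmission t_tx = L/R = 8000/460000000 = 0.0173913 ms.
Per-hop propagation t_prop = 930/2.3e+08 = 0.00404348 ms.
Pipeline fill: first packet needs 3·t_tx to clear all hops; remaining 35 packets each add one t_tx.
Total = (3+36-1)·t_tx + 3·t_prop = 38·0.0173913 + 3·0.00404348 = 0.6730 ms.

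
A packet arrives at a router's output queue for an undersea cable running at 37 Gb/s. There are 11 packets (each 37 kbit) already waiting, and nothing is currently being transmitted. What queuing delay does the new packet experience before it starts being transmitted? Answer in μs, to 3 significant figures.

Each queued packet: L/R = 37000/37000000000 = 1 μs.
11 queued → 11 μs.
Queuing delay = 11.0 μs.

11.0 μs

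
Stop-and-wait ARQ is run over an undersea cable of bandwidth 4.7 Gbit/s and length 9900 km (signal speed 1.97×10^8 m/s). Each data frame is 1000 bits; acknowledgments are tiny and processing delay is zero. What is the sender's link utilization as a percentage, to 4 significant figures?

t_tx = L/R = 1000/4700000000 = 2.12766e-07 s.
t_prop = 9900000/197000000 = 0.0502538 s; RTT = 0.100508 s.
Cycle = t_tx + RTT = 0.100508 s.
Utilization = t_tx / cycle = 2.12766e-07/0.100508 = 0.0002117 %.

0.0002117 %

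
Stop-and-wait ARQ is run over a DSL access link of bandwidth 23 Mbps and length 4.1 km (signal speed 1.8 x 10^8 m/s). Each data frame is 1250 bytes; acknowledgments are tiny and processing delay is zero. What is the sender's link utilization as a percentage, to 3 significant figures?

90.5 %

t_tx = L/R = 10000/23000000 = 0.000434783 s.
t_prop = 4100/180000000 = 2.27778e-05 s; RTT = 4.55556e-05 s.
Cycle = t_tx + RTT = 0.000480338 s.
Utilization = t_tx / cycle = 0.000434783/0.000480338 = 90.5 %.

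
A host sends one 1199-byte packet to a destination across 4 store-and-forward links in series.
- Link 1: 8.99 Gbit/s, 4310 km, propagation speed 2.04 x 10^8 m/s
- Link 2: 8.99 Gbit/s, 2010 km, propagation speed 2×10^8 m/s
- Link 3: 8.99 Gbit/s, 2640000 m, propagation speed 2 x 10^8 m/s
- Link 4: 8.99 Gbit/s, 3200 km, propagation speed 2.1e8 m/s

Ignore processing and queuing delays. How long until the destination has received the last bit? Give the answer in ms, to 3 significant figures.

L = 1199 × 8 = 9592 bits.
Transmission delay per hop = L/R = 9592/8990000000 = 0.00106696 ms; 4 hops → 0.00426785 ms.
Propagation delays (d/s per hop): 21.1275, 10.05, 13.2, 15.2381 ms; sum = 59.6155 ms.
End-to-end = 59.6 ms.

59.6 ms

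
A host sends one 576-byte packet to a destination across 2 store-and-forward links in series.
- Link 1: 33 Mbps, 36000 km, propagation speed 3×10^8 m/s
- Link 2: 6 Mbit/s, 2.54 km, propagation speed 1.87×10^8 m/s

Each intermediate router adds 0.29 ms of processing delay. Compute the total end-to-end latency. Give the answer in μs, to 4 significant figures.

L = 576 × 8 = 4608 bits.
Transmission delays (L/R per hop): 139.636, 768 μs; sum = 907.636 μs.
Propagation delays (d/s per hop): 120000, 13.5829 μs; sum = 120014 μs.
Processing at 1 router(s): 1 × 0.29 ms = 290 μs.
End-to-end = 121200 μs.

121200 μs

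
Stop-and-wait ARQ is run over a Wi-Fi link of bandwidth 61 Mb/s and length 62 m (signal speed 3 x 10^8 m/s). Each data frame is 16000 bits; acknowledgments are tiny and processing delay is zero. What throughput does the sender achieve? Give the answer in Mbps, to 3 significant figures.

t_tx = L/R = 16000/61000000 = 0.000262295 s.
t_prop = 62/300000000 = 2.06667e-07 s; RTT = 4.13333e-07 s.
Cycle = t_tx + RTT = 0.000262708 s.
Throughput = L / cycle = 16000 / 0.000262708 = 60.9 Mbps.

60.9 Mbps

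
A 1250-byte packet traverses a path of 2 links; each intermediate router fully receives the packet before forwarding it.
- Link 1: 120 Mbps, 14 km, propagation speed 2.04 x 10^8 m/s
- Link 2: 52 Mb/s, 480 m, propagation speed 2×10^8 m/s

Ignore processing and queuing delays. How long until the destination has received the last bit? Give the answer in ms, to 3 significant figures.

L = 1250 × 8 = 10000 bits.
Transmission delays (L/R per hop): 0.0833333, 0.192308 ms; sum = 0.275641 ms.
Propagation delays (d/s per hop): 0.0686275, 0.0024 ms; sum = 0.0710275 ms.
End-to-end = 0.347 ms.

0.347 ms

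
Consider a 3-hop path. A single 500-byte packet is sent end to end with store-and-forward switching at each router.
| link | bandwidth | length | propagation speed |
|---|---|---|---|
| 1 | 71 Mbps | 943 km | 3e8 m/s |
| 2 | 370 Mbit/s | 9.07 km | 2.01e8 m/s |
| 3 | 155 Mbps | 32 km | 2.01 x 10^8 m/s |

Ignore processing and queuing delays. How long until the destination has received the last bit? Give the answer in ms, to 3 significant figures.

L = 500 × 8 = 4000 bits.
Transmission delays (L/R per hop): 0.056338, 0.0108108, 0.0258065 ms; sum = 0.0929553 ms.
Propagation delays (d/s per hop): 3.14333, 0.0451244, 0.159204 ms; sum = 3.34766 ms.
End-to-end = 3.44 ms.

3.44 ms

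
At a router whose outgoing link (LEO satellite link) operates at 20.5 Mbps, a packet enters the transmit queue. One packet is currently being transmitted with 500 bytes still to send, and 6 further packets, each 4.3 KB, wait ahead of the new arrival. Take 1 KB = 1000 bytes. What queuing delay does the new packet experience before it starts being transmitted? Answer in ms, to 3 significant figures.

Each queued packet: L/R = 34400/20500000 = 1.67805 ms.
6 queued → 10.0683 ms.
Plus remaining 4000 bits of current packet: 0.195122 ms.
Queuing delay = 10.3 ms.

10.3 ms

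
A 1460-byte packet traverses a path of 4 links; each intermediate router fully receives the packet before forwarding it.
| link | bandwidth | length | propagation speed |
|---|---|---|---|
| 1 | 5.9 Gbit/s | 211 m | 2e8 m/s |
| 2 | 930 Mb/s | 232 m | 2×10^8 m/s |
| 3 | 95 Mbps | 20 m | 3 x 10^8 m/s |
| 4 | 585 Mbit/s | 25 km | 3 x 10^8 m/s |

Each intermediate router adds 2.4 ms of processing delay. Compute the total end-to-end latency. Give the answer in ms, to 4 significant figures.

7.443 ms

L = 1460 × 8 = 11680 bits.
Transmission delays (L/R per hop): 0.00197966, 0.0125591, 0.122947, 0.0199658 ms; sum = 0.157452 ms.
Propagation delays (d/s per hop): 0.001055, 0.00116, 6.66667e-05, 0.0833333 ms; sum = 0.085615 ms.
Processing at 3 router(s): 3 × 2.4 ms = 7.2 ms.
End-to-end = 7.443 ms.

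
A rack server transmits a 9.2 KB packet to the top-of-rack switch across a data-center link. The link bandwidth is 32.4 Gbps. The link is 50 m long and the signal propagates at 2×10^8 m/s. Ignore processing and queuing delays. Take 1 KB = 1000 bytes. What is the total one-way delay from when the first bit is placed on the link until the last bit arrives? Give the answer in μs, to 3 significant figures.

2.52 μs

L = 73600 bits.
Transmission delay = L/R = 73600 / 32400000000 = 2.2716 μs.
Propagation delay = d/s = 50 m / 200000000 m/s = 0.25 μs.
Total = 2.52 μs.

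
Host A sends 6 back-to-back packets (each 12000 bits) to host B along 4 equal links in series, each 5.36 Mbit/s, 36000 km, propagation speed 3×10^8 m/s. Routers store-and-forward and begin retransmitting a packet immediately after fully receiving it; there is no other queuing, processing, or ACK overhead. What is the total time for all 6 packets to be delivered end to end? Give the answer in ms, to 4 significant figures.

500.1 ms

Per-hop transmission t_tx = L/R = 12000/5360000 = 2.23881 ms.
Per-hop propagation t_prop = 36000000/300000000 = 120 ms.
Pipeline fill: first packet needs 4·t_tx to clear all hops; remaining 5 packets each add one t_tx.
Total = (4+6-1)·t_tx + 4·t_prop = 9·2.23881 + 4·120 = 500.1 ms.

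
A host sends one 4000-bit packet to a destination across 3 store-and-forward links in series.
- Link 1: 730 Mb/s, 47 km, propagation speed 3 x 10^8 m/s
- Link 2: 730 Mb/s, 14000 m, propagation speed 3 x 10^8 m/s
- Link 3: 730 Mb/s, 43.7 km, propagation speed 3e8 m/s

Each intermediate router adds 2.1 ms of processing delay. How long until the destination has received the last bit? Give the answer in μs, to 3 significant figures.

4570 μs

Transmission delay per hop = L/R = 4000/730000000 = 5.47945 μs; 3 hops → 16.4384 μs.
Propagation delays (d/s per hop): 156.667, 46.6667, 145.667 μs; sum = 349 μs.
Processing at 2 router(s): 2 × 2.1 ms = 4200 μs.
End-to-end = 4570 μs.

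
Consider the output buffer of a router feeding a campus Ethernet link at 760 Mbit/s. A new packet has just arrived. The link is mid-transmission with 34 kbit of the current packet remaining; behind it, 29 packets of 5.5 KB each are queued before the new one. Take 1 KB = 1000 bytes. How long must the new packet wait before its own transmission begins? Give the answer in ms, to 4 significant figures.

Each queued packet: L/R = 44000/760000000 = 0.0578947 ms.
29 queued → 1.67895 ms.
Plus remaining 34000 bits of current packet: 0.0447368 ms.
Queuing delay = 1.724 ms.

1.724 ms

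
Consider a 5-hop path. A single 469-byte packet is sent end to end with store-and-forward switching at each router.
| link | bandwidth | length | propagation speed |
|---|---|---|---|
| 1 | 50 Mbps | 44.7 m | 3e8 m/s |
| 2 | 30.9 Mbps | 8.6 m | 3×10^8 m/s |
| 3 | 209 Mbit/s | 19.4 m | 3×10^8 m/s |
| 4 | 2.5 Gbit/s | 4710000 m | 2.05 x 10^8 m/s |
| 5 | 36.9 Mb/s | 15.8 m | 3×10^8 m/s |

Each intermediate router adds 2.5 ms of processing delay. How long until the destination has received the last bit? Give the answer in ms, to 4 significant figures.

L = 469 × 8 = 3752 bits.
Transmission delays (L/R per hop): 0.07504, 0.121424, 0.0179522, 0.0015008, 0.10168 ms; sum = 0.317597 ms.
Propagation delays (d/s per hop): 0.000149, 2.86667e-05, 6.46667e-05, 22.9756, 5.26667e-05 ms; sum = 22.9759 ms.
Processing at 4 router(s): 4 × 2.5 ms = 10 ms.
End-to-end = 33.29 ms.

33.29 ms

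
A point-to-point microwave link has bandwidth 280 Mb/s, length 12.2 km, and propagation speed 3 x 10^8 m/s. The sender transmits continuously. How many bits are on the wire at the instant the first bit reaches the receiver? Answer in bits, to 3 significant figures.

Propagation delay = 12200 / 300000000 = 4.06667e-05 s.
BDP = R × t_prop = 280000000 × 4.06667e-05 = 11386.7 bits.

11400 bits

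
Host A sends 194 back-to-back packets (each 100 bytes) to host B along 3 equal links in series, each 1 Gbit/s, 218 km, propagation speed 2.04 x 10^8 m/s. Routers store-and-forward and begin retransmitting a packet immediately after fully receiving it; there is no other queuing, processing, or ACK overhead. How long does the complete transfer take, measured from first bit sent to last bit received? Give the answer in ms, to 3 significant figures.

3.36 ms

Per-hop transmission t_tx = L/R = 800/1000000000 = 0.0008 ms.
Per-hop propagation t_prop = 218000/204000000 = 1.06863 ms.
Pipeline fill: first packet needs 3·t_tx to clear all hops; remaining 193 packets each add one t_tx.
Total = (3+194-1)·t_tx + 3·t_prop = 196·0.0008 + 3·1.06863 = 3.36 ms.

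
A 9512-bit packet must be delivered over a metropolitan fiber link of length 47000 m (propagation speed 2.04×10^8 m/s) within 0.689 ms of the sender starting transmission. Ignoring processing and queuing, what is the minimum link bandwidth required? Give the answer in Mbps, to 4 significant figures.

Propagation delay = 47000 / 204000000 = 0.230392 ms.
Transmission budget = 0.689 − 0.230392 = 0.458608 ms.
R ≥ L / t_tx = 9512 bits / 0.000458608 s = 20.74 Mbps.

20.74 Mbps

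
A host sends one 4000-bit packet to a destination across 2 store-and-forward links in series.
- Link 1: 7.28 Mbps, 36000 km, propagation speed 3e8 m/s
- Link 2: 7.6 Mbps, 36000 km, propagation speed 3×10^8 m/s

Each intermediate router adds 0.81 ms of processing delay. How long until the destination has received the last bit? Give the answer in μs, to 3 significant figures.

242000 μs

Transmission delays (L/R per hop): 549.451, 526.316 μs; sum = 1075.77 μs.
Propagation delays (d/s per hop): 120000, 120000 μs; sum = 240000 μs.
Processing at 1 router(s): 1 × 0.81 ms = 810 μs.
End-to-end = 242000 μs.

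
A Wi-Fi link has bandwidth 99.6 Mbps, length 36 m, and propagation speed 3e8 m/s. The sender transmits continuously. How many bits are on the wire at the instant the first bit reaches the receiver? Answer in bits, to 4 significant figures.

Propagation delay = 36 / 300000000 = 1.2e-07 s.
BDP = R × t_prop = 99600000 × 1.2e-07 = 11.952 bits.

11.95 bits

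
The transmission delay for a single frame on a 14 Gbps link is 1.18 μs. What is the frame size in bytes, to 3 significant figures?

2070 bytes

L = R × t_tx = 14000000000 b/s × 1.18e-06 s = 16520 bits.
In bytes: 16520 / 8 = 2070 bytes.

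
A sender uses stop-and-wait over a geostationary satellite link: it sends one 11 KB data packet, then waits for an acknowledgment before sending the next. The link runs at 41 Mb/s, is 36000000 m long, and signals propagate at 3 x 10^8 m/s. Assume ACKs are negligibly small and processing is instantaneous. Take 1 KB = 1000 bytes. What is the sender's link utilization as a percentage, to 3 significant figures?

t_tx = L/R = 88000/41000000 = 0.00214634 s.
t_prop = 36000000/300000000 = 0.12 s; RTT = 0.24 s.
Cycle = t_tx + RTT = 0.242146 s.
Utilization = t_tx / cycle = 0.00214634/0.242146 = 0.886 %.

0.886 %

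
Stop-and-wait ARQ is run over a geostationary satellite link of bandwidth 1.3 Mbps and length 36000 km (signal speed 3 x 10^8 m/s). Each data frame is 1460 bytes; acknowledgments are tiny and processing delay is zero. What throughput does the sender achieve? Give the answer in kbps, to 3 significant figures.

46.9 kbps

t_tx = L/R = 11680/1300000 = 0.00898462 s.
t_prop = 36000000/300000000 = 0.12 s; RTT = 0.24 s.
Cycle = t_tx + RTT = 0.248985 s.
Throughput = L / cycle = 11680 / 0.248985 = 46.9 kbps.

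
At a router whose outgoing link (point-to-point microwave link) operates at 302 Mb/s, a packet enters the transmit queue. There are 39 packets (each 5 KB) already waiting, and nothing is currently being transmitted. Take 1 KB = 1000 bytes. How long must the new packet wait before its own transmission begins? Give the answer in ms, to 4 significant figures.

Each queued packet: L/R = 40000/302000000 = 0.13245 ms.
39 queued → 5.16556 ms.
Queuing delay = 5.166 ms.

5.166 ms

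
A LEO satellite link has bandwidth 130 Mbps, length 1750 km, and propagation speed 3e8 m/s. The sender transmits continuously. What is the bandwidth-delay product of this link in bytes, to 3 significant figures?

94800 bytes

Propagation delay = 1750000 / 300000000 = 0.00583333 s.
BDP = R × t_prop = 130000000 × 0.00583333 = 758333 bits.
In bytes: 758333/8 = 94800 bytes.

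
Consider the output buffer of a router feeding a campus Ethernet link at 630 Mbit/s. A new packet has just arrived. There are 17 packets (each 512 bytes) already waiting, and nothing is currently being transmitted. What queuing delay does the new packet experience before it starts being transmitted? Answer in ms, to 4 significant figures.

0.1105 ms

Each queued packet: L/R = 4096/630000000 = 0.00650159 ms.
17 queued → 0.110527 ms.
Queuing delay = 0.1105 ms.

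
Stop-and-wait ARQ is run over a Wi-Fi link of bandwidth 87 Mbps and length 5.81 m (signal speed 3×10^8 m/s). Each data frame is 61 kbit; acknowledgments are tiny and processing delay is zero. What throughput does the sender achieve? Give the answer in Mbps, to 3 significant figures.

t_tx = L/R = 61000/87000000 = 0.000701149 s.
t_prop = 5.81/300000000 = 1.93667e-08 s; RTT = 3.87333e-08 s.
Cycle = t_tx + RTT = 0.000701188 s.
Throughput = L / cycle = 61000 / 0.000701188 = 87.0 Mbps.

87.0 Mbps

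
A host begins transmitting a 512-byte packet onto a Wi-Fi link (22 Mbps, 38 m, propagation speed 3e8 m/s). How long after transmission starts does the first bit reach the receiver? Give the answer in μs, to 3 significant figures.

0.127 μs

First bit experiences only propagation delay: d/s = 38/300000000 = 0.127 μs.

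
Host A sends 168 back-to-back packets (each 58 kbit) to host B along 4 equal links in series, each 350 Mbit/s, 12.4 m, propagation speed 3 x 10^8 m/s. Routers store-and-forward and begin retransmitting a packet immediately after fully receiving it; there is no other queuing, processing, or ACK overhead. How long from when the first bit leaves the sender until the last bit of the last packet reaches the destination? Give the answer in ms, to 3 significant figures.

Per-hop transmission t_tx = L/R = 58000/350000000 = 0.165714 ms.
Per-hop propagation t_prop = 12.4/300000000 = 4.13333e-05 ms.
Pipeline fill: first packet needs 4·t_tx to clear all hops; remaining 167 packets each add one t_tx.
Total = (4+168-1)·t_tx + 4·t_prop = 171·0.165714 + 4·4.13333e-05 = 28.3 ms.

28.3 ms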